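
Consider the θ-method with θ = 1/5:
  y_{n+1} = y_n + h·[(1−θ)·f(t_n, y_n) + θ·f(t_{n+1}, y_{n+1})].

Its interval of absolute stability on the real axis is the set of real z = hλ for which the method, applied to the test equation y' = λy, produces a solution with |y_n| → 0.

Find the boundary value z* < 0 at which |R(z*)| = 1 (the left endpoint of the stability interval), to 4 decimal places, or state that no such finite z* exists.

With y'=λy (z=hλ):
  y_{n+1} = y_n + z·[4/5·y_n + 1/5·y_{n+1}] ⇒ (1 − 1/5z)y_{n+1} = (1 + 4/5z)y_n
  ⇒ R(z) = (1 + 4/5z)/(1 − 1/5z).

Solve |R(x)|<1 on ℝ⁻.
x=-0.41: |R|=0.6211
R=−1: 1+4/5x = −1+1/5x ⇒ -3/5x=2 ⇒ x=2/(-3/5)=-3.3333
Confirm numerically:
  x=-2.378: |R|=0.61155 <1
  x=-2.158: |R|=0.50740 <1
  x=-1.994: |R|=0.42551 <1
  x=-1.433: |R|=0.11379 <1
  x=-3.802: |R|=1.15974 >1
  x=-3.724: |R|=1.13434 >1
  x=-3.587: |R|=1.08862 >1
So |R|<1 on (-3.3333, 0).

z* = -3.3333.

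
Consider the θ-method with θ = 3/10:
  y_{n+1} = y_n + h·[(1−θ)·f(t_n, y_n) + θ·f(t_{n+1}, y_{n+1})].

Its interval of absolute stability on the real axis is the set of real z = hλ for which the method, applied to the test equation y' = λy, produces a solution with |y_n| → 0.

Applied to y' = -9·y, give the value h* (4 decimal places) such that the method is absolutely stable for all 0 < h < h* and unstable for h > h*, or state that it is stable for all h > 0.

With y'=λy (z=hλ):
  y_{n+1} = y_n + z·[7/10·y_n + 3/10·y_{n+1}] ⇒ (1 − 3/10z)y_{n+1} = (1 + 7/10z)y_n
  R(z) = (1 + 7/10z)/(1 − 3/10z).

Need |R(x)|<1, x<0.
x=-0.52: |R|=0.5502
R=−1: 1+7/10x = −1+3/10x ⇒ -2/5x=2 ⇒ x=2/(-2/5)=-5.0000
Confirm numerically:
  x=-4.895: |R|=0.98299 <1
  x=-4.710: |R|=0.95193 <1
  x=-4.083: |R|=0.83514 <1
  x=-2.925: |R|=0.55792 <1
  x=-5.525: |R|=1.07902 >1
  x=-5.437: |R|=1.06644 >1
  x=-5.058: |R|=1.00922 >1
Stable set (-5.0000, 0).

(-5.0000,0); λ=-9 ⇒ h* = (5)/9 = 0.5556.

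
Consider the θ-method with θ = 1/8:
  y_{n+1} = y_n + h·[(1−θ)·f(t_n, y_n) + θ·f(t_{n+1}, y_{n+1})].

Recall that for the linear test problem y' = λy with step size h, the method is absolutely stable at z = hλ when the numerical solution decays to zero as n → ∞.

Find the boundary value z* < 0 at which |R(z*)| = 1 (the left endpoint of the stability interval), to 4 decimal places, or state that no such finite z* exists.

z* = -2.6667.

Test eqn y'=λy, z=hλ:
  y_{n+1} = y_n + z·[7/8·y_n + 1/8·y_{n+1}] ⇒ (1 − 1/8z)y_{n+1} = (1 + 7/8z)y_n
  so R(z) = (1 + 7/8z)/(1 − 1/8z).

Solve |R(x)|<1 on ℝ⁻.
x=-1.04: |R|=0.0796
R=−1: 1+7/8x = −1+1/8x ⇒ -3/4x=2 ⇒ x=2/(-3/4)=-2.6667
Confirm numerically:
  x=-2.391: |R|=0.84082 <1
  x=-1.554: |R|=0.30124 <1
  x=-1.072: |R|=0.05467 <1
  x=-3.198: |R|=1.28469 >1
  x=-2.722: |R|=1.03096 >1
Stable set (-2.6667, 0).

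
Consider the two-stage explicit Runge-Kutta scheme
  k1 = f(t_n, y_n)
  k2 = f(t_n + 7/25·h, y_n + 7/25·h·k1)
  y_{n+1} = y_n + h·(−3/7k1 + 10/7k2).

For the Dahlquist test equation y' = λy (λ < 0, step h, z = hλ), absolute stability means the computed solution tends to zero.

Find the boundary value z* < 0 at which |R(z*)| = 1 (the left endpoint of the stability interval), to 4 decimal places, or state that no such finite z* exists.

With y'=λy (z=hλ):
  k1=λy_n ⇒ h·k1=z·y_n;  k2=λ(1+7/25z)y_n ⇒ h·k2=z(1+7/25z)y_n
  y_{n+1}/y_n = 1 − 3/7z + 10/7z(1+7/25z) = 1 + z + 2/5z²
  ⇒ R(z) = 1 + z + 2/5z².

Find x<0 with |R(x)|<1.
x=-1.06: |R|=0.3894
R=1: x+2/5x²=0 ⇒ x=−5/2=-2.5000; min R=1−1/(4·2/5)=0.3750>−1
Confirm numerically:
  x=-1.938: |R|=0.56434 <1
  x=-1.712: |R|=0.46038 <1
  x=-1.608: |R|=0.42627 <1
  x=-1.145: |R|=0.37941 <1
  x=-2.778: |R|=1.30891 >1
  x=-2.634: |R|=1.14118 >1
Interval (-2.5000, 0).

z* = -2.5000.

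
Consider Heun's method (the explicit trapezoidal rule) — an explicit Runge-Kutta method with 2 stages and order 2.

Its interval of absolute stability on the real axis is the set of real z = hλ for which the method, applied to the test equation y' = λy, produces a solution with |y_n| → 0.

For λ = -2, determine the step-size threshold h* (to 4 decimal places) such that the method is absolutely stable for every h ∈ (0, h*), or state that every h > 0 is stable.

Set f=λy, z=hλ:
  order 2, 2-stage ⇒ R(z)=1+z+z^2/2
  (e.g. R(-0.61)=0.57605, |R|=0.57605)

Find x<0 with |R(x)|<1.
x=-0.61: |R|=0.5760
|R(-1.3)|=0.5450 |R(-0.95)|=0.5012 |R(-0.89)|=0.5061
Bisect:
  x_lo=-2.8398 |R|=2.1925  x_hi=-0.1050 |R|=0.9005
  mid=-1.47240 |R|=0.61158 →hi
  mid=-2.15613 |R|=1.16831 →lo
  mid=-1.81426 |R|=0.83151 →hi
  mid=-1.98519 |R|=0.98530 →hi
  mid=-2.07066 |R|=1.07316 →lo
  mid=-2.02793 |R|=1.02832 →lo
  mid=-2.00656 |R|=1.00658 →lo
  ...
  [-2.00005,-1.99988] ⇒ x*=-2.0000
So |R|<1 on (-2.0000, 0).

(-2.0000,0); λ=-2 ⇒ h* = 1.0000.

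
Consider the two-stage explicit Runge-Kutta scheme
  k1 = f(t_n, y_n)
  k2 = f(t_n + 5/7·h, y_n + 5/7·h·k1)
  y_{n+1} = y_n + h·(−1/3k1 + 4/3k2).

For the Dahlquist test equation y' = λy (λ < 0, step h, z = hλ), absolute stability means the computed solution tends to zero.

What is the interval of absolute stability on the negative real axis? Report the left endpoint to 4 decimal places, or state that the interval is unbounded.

z∈(-1.0500,0).

With y'=λy (z=hλ):
  k1=λy_n ⇒ h·k1=z·y_n;  k2=λ(1+5/7z)y_n ⇒ h·k2=z(1+5/7z)y_n
  y_{n+1}/y_n = 1 − 1/3z + 4/3z(1+5/7z) = 1 + z + 20/21z²
  so R(z) = 1 + z + 20/21z².

Find x<0 with |R(x)|<1.
x=-1.55: |R|=1.7381
R=1: x+20/21x²=0 ⇒ x=−21/20=-1.0500; min R=1−1/(4·20/21)=0.7375>−1
Confirm numerically:
  x=-1.011: |R|=0.96245 <1
  x=-1.004: |R|=0.95602 <1
  x=-0.805: |R|=0.81217 <1
  x=-0.488: |R|=0.73880 <1
  x=-1.293: |R|=1.29924 >1
  x=-1.201: |R|=1.17272 >1
  x=-1.128: |R|=1.08379 >1
Interval (-1.0500, 0).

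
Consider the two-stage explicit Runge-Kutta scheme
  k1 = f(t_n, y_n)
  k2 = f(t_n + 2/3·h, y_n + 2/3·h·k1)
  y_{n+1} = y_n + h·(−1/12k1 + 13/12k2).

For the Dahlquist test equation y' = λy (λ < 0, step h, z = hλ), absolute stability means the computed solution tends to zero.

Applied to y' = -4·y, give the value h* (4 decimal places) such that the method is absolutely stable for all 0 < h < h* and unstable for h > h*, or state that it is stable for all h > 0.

Set f=λy, z=hλ:
  k1=λy_n ⇒ h·k1=z·y_n;  k2=λ(1+2/3z)y_n ⇒ h·k2=z(1+2/3z)y_n
  y_{n+1}/y_n = 1 − 1/12z + 13/12z(1+2/3z) = 1 + z + 13/18z²
  Hence R(z) = 1 + z + 13/18z².

Solve |R(x)|<1 on ℝ⁻.
x=-0.49: |R|=0.6834
R=1: x+13/18x²=0 ⇒ x=−18/13=-1.3846; min R=1−1/(4·13/18)=0.6538>−1
Confirm numerically:
  x=-1.335: |R|=0.95216 <1
  x=-0.717: |R|=0.65429 <1
  x=-0.577: |R|=0.66345 <1
  x=-1.464: |R|=1.08394 >1
  x=-1.415: |R|=1.03105 >1
Interval (-1.3846, 0).

(-1.3846,0); λ=-4 ⇒ h* = (18/13)/4 = 0.3462.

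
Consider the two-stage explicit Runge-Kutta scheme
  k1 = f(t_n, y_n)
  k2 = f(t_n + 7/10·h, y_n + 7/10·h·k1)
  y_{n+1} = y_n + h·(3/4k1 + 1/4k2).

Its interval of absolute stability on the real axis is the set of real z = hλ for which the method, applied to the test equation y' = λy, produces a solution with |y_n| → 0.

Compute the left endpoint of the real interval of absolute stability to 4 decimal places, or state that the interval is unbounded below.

On y'=λy, z=hλ:
  k1=λy_n ⇒ h·k1=z·y_n;  k2=λ(1+7/10z)y_n ⇒ h·k2=z(1+7/10z)y_n
  y_{n+1}/y_n = 1 + 3/4z + 1/4z(1+7/10z) = 1 + z + 7/40z²
  ⇒ R(z) = 1 + z + 7/40z².

Need |R(x)|<1, x<0.
x=-0.39: |R|=0.6366
R=1: x+7/40x²=0 ⇒ x=−40/7=-5.7143; min R=1−1/(4·7/40)=-0.4286>−1
Confirm numerically:
  x=-4.147: |R|=0.13742 <1
  x=-3.646: |R|=0.31967 <1
  x=-3.622: |R|=0.32620 <1
  x=-3.533: |R|=0.34863 <1
  x=-6.064: |R|=1.37112 >1
  x=-6.049: |R|=1.35432 >1
Stable set (-5.7143, 0).

left endpoint -5.7143.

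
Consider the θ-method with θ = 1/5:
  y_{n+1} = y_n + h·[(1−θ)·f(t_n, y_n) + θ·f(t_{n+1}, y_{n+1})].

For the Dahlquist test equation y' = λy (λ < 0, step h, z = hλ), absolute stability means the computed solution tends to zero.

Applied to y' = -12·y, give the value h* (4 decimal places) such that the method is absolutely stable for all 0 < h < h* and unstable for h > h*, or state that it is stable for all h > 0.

Set f=λy, z=hλ:
  y_{n+1} = y_n + z·[4/5·y_n + 1/5·y_{n+1}] ⇒ (1 − 1/5z)y_{n+1} = (1 + 4/5z)y_n
  Hence R(z) = (1 + 4/5z)/(1 − 1/5z).

Need |R(x)|<1, x<0.
x=-0.53: |R|=0.5208
R=−1: 1+4/5x = −1+1/5x ⇒ -3/5x=2 ⇒ x=2/(-3/5)=-3.3333
Confirm numerically:
  x=-2.721: |R|=0.76208 <1
  x=-2.587: |R|=0.70489 <1
  x=-1.906: |R|=0.37996 <1
  x=-3.887: |R|=1.18690 >1
  x=-3.813: |R|=1.16328 >1
  x=-3.758: |R|=1.14547 >1
So |R|<1 on (-3.3333, 0).

(-3.3333,0); λ=-12 ⇒ h* = (10/3)/12 = 0.2778.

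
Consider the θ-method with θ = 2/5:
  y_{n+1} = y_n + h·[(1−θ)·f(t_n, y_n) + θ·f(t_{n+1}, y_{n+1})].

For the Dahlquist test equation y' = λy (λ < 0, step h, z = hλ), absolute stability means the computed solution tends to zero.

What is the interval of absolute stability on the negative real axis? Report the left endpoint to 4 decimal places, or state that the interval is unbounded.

Test eqn y'=λy, z=hλ:
  y_{n+1} = y_n + z·[3/5·y_n + 2/5·y_{n+1}] ⇒ (1 − 2/5z)y_{n+1} = (1 + 3/5z)y_n
  ⇒ R(z) = (1 + 3/5z)/(1 − 2/5z).

Boundary: |R(x)|=1, x<0.
x=-0.89: |R|=0.3437
R=−1: 1+3/5x = −1+2/5x ⇒ -1/5x=2 ⇒ x=2/(-1/5)=-10.0000
Confirm numerically:
  x=-9.403: |R|=0.97492 <1
  x=-9.316: |R|=0.97106 <1
  x=-6.768: |R|=0.82564 <1
  x=-10.362: |R|=1.01407 >1
  x=-10.340: |R|=1.01324 >1
  x=-10.157: |R|=1.00620 >1
Stable set (-10.0000, 0).

(-10.0000, 0).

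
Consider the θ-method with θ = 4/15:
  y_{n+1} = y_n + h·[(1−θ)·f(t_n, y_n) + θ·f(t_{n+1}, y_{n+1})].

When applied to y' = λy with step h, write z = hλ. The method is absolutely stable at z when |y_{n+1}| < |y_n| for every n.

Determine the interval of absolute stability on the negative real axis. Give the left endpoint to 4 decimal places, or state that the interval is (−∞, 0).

z∈(-4.2857,0).

Set f=λy, z=hλ:
  y_{n+1} = y_n + z·[11/15·y_n + 4/15·y_{n+1}] ⇒ (1 − 4/15z)y_{n+1} = (1 + 11/15z)y_n
  R(z) = (1 + 11/15z)/(1 − 4/15z).

Solve |R(x)|<1 on ℝ⁻.
x=-0.49: |R|=0.5666
R=−1: 1+11/15x = −1+4/15x ⇒ -7/15x=2 ⇒ x=2/(-7/15)=-4.2857
Confirm numerically:
  x=-3.276: |R|=0.74851 <1
  x=-3.239: |R|=0.73791 <1
  x=-3.153: |R|=0.71284 <1
  x=-2.809: |R|=0.60600 <1
  x=-4.698: |R|=1.08540 >1
  x=-4.628: |R|=1.07150 >1
  x=-4.489: |R|=1.04318 >1
Interval (-4.2857, 0).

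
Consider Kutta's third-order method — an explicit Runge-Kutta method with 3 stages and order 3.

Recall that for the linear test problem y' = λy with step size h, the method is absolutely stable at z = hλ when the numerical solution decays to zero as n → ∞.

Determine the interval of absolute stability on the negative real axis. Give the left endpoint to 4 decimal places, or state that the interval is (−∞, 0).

z∈(-2.5127,0).

On y'=λy, z=hλ:
  order 3, 3-stage ⇒ R(z)=1+z+z^2/2+z^3/6
  (e.g. R(-1.55)=0.03060, |R|=0.03060)

Boundary: |R(x)|=1, x<0.
x=-1.55: |R|=0.0306
|R(-2.72)|=1.3747 |R(-2.11)|=0.4496 |R(-1.53)|=0.0435
Bisect:
  x_lo=-2.8317 |R|=1.6067  x_hi=-0.1216 |R|=0.8855
  mid=-1.47663 |R|=0.07697 →hi
  mid=-2.15416 |R|=0.49998 →hi
  mid=-2.49292 |R|=0.96769 →hi
  mid=-2.66230 |R|=1.26337 →lo
  mid=-2.57761 |R|=1.10987 →lo
  mid=-2.53526 |R|=1.03741 →lo
  mid=-2.51409 |R|=1.00221 →lo
  ...
  [-2.51277,-2.51260] ⇒ x*=-2.5127
Interval (-2.5127, 0).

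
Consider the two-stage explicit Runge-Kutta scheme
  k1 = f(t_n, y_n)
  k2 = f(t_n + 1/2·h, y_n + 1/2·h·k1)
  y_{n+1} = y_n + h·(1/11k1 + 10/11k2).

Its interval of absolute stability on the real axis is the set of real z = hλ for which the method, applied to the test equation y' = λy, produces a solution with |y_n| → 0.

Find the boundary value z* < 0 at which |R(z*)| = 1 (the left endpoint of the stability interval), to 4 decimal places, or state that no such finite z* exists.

z* = -2.2000.

Set f=λy, z=hλ:
  k1=λy_n ⇒ h·k1=z·y_n;  k2=λ(1+1/2z)y_n ⇒ h·k2=z(1+1/2z)y_n
  y_{n+1}/y_n = 1 + 1/11z + 10/11z(1+1/2z) = 1 + z + 5/11z²
  Hence R(z) = 1 + z + 5/11z².

Solve |R(x)|<1 on ℝ⁻.
x=-1.65: |R|=0.5875
R=1: x+5/11x²=0 ⇒ x=−11/5=-2.2000; min R=1−1/(4·5/11)=0.4500>−1
Confirm numerically:
  x=-1.994: |R|=0.81329 <1
  x=-1.719: |R|=0.62416 <1
  x=-1.588: |R|=0.55825 <1
  x=-2.522: |R|=1.36913 >1
  x=-2.417: |R|=1.23840 >1
Stable set (-2.2000, 0).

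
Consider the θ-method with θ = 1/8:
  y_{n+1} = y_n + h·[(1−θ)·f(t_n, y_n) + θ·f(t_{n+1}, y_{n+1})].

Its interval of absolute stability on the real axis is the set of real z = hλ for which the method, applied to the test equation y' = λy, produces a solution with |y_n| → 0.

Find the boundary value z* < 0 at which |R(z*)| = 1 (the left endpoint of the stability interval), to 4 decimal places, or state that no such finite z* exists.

z* = -2.6667.

Test eqn y'=λy, z=hλ:
  y_{n+1} = y_n + z·[7/8·y_n + 1/8·y_{n+1}] ⇒ (1 − 1/8z)y_{n+1} = (1 + 7/8z)y_n
  R(z) = (1 + 7/8z)/(1 − 1/8z).

Boundary: |R(x)|=1, x<0.
x=-0.67: |R|=0.3818
R=−1: 1+7/8x = −1+1/8x ⇒ -3/4x=2 ⇒ x=2/(-3/4)=-2.6667
Confirm numerically:
  x=-2.022: |R|=0.61405 <1
  x=-1.383: |R|=0.17915 <1
  x=-1.217: |R|=0.05631 <1
  x=-3.187: |R|=1.27907 >1
  x=-3.074: |R|=1.22070 >1
  x=-2.897: |R|=1.12682 >1
So |R|<1 on (-2.6667, 0).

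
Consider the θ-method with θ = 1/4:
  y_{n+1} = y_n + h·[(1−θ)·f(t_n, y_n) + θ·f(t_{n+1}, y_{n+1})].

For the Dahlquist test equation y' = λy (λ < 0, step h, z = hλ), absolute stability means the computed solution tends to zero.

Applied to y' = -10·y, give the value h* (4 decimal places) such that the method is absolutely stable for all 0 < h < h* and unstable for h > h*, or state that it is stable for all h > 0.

On y'=λy, z=hλ:
  y_{n+1} = y_n + z·[3/4·y_n + 1/4·y_{n+1}] ⇒ (1 − 1/4z)y_{n+1} = (1 + 3/4z)y_n
  R(z) = (1 + 3/4z)/(1 − 1/4z).

Need |R(x)|<1, x<0.
x=-1.6: |R|=0.1429
R=−1: 1+3/4x = −1+1/4x ⇒ -1/2x=2 ⇒ x=2/(-1/2)=-4.0000
Confirm numerically:
  x=-3.775: |R|=0.94212 <1
  x=-3.016: |R|=0.71950 <1
  x=-2.539: |R|=0.55314 <1
  x=-2.529: |R|=0.54940 <1
  x=-4.399: |R|=1.09501 >1
  x=-4.195: |R|=1.04759 >1
  x=-4.050: |R|=1.01242 >1
Stable set (-4.0000, 0).

(-4.0000,0); λ=-10 ⇒ h* = (4)/10 = 0.4000.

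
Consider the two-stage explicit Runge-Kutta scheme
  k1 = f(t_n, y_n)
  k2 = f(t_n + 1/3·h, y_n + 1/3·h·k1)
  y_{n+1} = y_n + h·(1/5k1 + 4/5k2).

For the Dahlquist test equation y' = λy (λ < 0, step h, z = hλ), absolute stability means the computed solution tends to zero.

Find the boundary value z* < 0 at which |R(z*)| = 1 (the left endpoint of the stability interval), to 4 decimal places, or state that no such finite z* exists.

left endpoint -3.7500.

Test eqn y'=λy, z=hλ:
  k1=λy_n ⇒ h·k1=z·y_n;  k2=λ(1+1/3z)y_n ⇒ h·k2=z(1+1/3z)y_n
  y_{n+1}/y_n = 1 + 1/5z + 4/5z(1+1/3z) = 1 + z + 4/15z²
  R(z) = 1 + z + 4/15z².

Solve |R(x)|<1 on ℝ⁻.
x=-0.45: |R|=0.6040
R=1: x+4/15x²=0 ⇒ x=−15/4=-3.7500; min R=1−1/(4·4/15)=0.0625>−1
Confirm numerically:
  x=-3.032: |R|=0.41947 <1
  x=-2.223: |R|=0.09479 <1
  x=-2.019: |R|=0.06803 <1
  x=-1.684: |R|=0.07223 <1
  x=-3.993: |R|=1.25875 >1
  x=-3.905: |R|=1.16141 >1
  x=-3.805: |R|=1.05581 >1
Interval (-3.7500, 0).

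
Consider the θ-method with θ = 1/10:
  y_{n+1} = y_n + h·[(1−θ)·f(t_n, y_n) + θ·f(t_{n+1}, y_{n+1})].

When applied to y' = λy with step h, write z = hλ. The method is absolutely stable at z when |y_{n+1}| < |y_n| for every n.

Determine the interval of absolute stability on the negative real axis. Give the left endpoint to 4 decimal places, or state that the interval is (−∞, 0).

(-2.5000, 0).

On y'=λy, z=hλ:
  y_{n+1} = y_n + z·[9/10·y_n + 1/10·y_{n+1}] ⇒ (1 − 1/10z)y_{n+1} = (1 + 9/10z)y_n
  Hence R(z) = (1 + 9/10z)/(1 − 1/10z).

Solve |R(x)|<1 on ℝ⁻.
x=-0.37: |R|=0.6432
R=−1: 1+9/10x = −1+1/10x ⇒ -4/5x=2 ⇒ x=2/(-4/5)=-2.5000
Confirm numerically:
  x=-2.468: |R|=0.97947 <1
  x=-1.913: |R|=0.60581 <1
  x=-1.109: |R|=0.00171 <1
  x=-2.774: |R|=1.17160 >1
  x=-2.716: |R|=1.13589 >1
So |R|<1 on (-2.5000, 0).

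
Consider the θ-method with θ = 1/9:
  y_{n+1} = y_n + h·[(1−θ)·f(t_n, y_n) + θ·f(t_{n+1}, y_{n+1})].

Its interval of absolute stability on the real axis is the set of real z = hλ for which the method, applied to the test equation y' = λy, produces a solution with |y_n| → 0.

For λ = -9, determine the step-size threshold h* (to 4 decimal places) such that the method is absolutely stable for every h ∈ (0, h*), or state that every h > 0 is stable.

(-2.5714,0); λ=-9 ⇒ h* = (18/7)/9 = 0.2857.

With y'=λy (z=hλ):
  y_{n+1} = y_n + z·[8/9·y_n + 1/9·y_{n+1}] ⇒ (1 − 1/9z)y_{n+1} = (1 + 8/9z)y_n
  Hence R(z) = (1 + 8/9z)/(1 − 1/9z).

Solve |R(x)|<1 on ℝ⁻.
x=-1.07: |R|=0.0437
R=−1: 1+8/9x = −1+1/9x ⇒ -7/9x=2 ⇒ x=2/(-7/9)=-2.5714
Confirm numerically:
  x=-1.713: |R|=0.43909 <1
  x=-1.647: |R|=0.39222 <1
  x=-1.543: |R|=0.31718 <1
  x=-1.389: |R|=0.20329 <1
  x=-2.805: |R|=1.13850 >1
  x=-2.777: |R|=1.12219 >1
So |R|<1 on (-2.5714, 0).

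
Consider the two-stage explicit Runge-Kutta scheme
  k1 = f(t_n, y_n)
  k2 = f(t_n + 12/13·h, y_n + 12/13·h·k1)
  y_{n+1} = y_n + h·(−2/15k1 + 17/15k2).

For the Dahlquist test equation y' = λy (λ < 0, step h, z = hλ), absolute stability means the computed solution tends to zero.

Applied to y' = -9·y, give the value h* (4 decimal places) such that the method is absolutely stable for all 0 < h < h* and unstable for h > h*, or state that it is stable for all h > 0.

Set f=λy, z=hλ:
  k1=λy_n ⇒ h·k1=z·y_n;  k2=λ(1+12/13z)y_n ⇒ h·k2=z(1+12/13z)y_n
  y_{n+1}/y_n = 1 − 2/15z + 17/15z(1+12/13z) = 1 + z + 68/65z²
  so R(z) = 1 + z + 68/65z².

Need |R(x)|<1, x<0.
x=-1.13: |R|=1.2058
R=1: x+68/65x²=0 ⇒ x=−65/68=-0.9559; min R=1−1/(4·68/65)=0.7610>−1
Confirm numerically:
  x=-0.836: |R|=0.89515 <1
  x=-0.814: |R|=0.87918 <1
  x=-0.432: |R|=0.76324 <1
  x=-1.496: |R|=1.84531 >1
  x=-1.226: |R|=1.34645 >1
So |R|<1 on (-0.9559, 0).

(-0.9559,0); λ=-9 ⇒ h* = (65/68)/9 = 0.1062.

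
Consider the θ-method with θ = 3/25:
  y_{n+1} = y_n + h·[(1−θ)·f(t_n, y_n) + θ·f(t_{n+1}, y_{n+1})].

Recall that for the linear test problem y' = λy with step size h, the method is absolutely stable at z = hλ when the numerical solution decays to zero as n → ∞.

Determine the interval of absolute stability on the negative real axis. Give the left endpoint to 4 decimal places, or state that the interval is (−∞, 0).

(-2.6316, 0).

Set f=λy, z=hλ:
  y_{n+1} = y_n + z·[22/25·y_n + 3/25·y_{n+1}] ⇒ (1 − 3/25z)y_{n+1} = (1 + 22/25z)y_n
  Hence R(z) = (1 + 22/25z)/(1 − 3/25z).

Solve |R(x)|<1 on ℝ⁻.
x=-0.44: |R|=0.5821
R=−1: 1+22/25x = −1+3/25x ⇒ -19/25x=2 ⇒ x=2/(-19/25)=-2.6316
Confirm numerically:
  x=-2.519: |R|=0.93430 <1
  x=-1.576: |R|=0.32535 <1
  x=-1.065: |R|=0.05568 <1
  x=-3.141: |R|=1.28118 >1
  x=-2.976: |R|=1.19288 >1
Stable set (-2.6316, 0).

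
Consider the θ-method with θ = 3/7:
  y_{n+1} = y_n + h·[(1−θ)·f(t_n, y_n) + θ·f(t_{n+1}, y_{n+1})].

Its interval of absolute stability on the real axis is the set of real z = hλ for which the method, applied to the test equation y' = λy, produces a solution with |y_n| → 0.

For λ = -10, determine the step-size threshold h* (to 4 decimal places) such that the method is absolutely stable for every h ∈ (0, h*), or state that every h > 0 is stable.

On y'=λy, z=hλ:
  y_{n+1} = y_n + z·[4/7·y_n + 3/7·y_{n+1}] ⇒ (1 − 3/7z)y_{n+1} = (1 + 4/7z)y_n
  Hence R(z) = (1 + 4/7z)/(1 − 3/7z).

Boundary: |R(x)|=1, x<0.
x=-1.33: |R|=0.1529
R=−1: 1+4/7x = −1+3/7x ⇒ -1/7x=2 ⇒ x=2/(-1/7)=-14.0000
Confirm numerically:
  x=-13.857: |R|=0.99706 <1
  x=-9.233: |R|=0.86262 <1
  x=-8.304: |R|=0.82151 <1
  x=-7.362: |R|=0.77178 <1
  x=-14.558: |R|=1.01101 >1
  x=-14.393: |R|=1.00783 >1
  x=-14.046: |R|=1.00094 >1
Interval (-14.0000, 0).

(-14.0000,0); λ=-10 ⇒ h* = (14)/10 = 1.4000.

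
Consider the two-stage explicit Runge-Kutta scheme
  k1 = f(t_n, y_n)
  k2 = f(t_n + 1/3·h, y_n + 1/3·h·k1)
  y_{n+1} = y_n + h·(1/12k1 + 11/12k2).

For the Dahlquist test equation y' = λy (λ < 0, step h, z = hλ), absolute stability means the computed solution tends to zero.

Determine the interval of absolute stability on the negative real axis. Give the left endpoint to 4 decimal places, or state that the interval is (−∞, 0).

z∈(-3.2727,0).

Test eqn y'=λy, z=hλ:
  k1=λy_n ⇒ h·k1=z·y_n;  k2=λ(1+1/3z)y_n ⇒ h·k2=z(1+1/3z)y_n
  y_{n+1}/y_n = 1 + 1/12z + 11/12z(1+1/3z) = 1 + z + 11/36z²
  ⇒ R(z) = 1 + z + 11/36z².

Find x<0 with |R(x)|<1.
x=-0.99: |R|=0.3095
R=1: x+11/36x²=0 ⇒ x=−36/11=-3.2727; min R=1−1/(4·11/36)=0.1818>−1
Confirm numerically:
  x=-3.057: |R|=0.79849 <1
  x=-2.419: |R|=0.36898 <1
  x=-2.197: |R|=0.27786 <1
  x=-1.861: |R|=0.19724 <1
  x=-3.870: |R|=1.70628 >1
  x=-3.709: |R|=1.49443 >1
  x=-3.536: |R|=1.28445 >1
So |R|<1 on (-3.2727, 0).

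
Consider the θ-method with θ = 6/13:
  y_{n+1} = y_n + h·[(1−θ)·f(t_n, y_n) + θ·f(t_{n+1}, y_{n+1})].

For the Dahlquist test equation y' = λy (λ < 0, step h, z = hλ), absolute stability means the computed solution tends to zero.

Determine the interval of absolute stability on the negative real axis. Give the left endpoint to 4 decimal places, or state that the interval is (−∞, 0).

Test eqn y'=λy, z=hλ:
  y_{n+1} = y_n + z·[7/13·y_n + 6/13·y_{n+1}] ⇒ (1 − 6/13z)y_{n+1} = (1 + 7/13z)y_n
  ⇒ R(z) = (1 + 7/13z)/(1 − 6/13z).

Solve |R(x)|<1 on ℝ⁻.
x=-1.52: |R|=0.1067
R=−1: 1+7/13x = −1+6/13x ⇒ -1/13x=2 ⇒ x=2/(-1/13)=-26.0000
Confirm numerically:
  x=-23.225: |R|=0.98179 <1
  x=-18.740: |R|=0.94212 <1
  x=-17.720: |R|=0.93061 <1
  x=-26.565: |R|=1.00328 >1
  x=-26.097: |R|=1.00057 >1
  x=-26.052: |R|=1.00031 >1
Stable set (-26.0000, 0).

z∈(-26.0000,0).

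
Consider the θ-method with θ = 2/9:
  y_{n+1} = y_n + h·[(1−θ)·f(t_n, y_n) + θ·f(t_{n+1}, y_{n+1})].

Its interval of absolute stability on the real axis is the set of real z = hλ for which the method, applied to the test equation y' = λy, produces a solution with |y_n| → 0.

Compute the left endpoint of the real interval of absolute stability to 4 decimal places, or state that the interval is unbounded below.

z* = -3.6000.

On y'=λy, z=hλ:
  y_{n+1} = y_n + z·[7/9·y_n + 2/9·y_{n+1}] ⇒ (1 − 2/9z)y_{n+1} = (1 + 7/9z)y_n
  R(z) = (1 + 7/9z)/(1 − 2/9z).

Solve |R(x)|<1 on ℝ⁻.
x=-0.98: |R|=0.1953
R=−1: 1+7/9x = −1+2/9x ⇒ -5/9x=2 ⇒ x=2/(-5/9)=-3.6000
Confirm numerically:
  x=-3.278: |R|=0.89650 <1
  x=-2.867: |R|=0.75126 <1
  x=-1.698: |R|=0.23282 <1
  x=-4.055: |R|=1.13296 >1
  x=-3.881: |R|=1.08382 >1
Interval (-3.6000, 0).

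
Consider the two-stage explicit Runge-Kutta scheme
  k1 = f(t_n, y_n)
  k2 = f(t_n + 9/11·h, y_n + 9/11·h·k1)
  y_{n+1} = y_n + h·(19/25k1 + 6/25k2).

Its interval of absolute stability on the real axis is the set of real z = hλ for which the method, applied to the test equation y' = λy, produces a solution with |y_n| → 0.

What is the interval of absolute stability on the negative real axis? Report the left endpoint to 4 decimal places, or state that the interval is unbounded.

(-5.0926, 0).

Set f=λy, z=hλ:
  k1=λy_n ⇒ h·k1=z·y_n;  k2=λ(1+9/11z)y_n ⇒ h·k2=z(1+9/11z)y_n
  y_{n+1}/y_n = 1 + 19/25z + 6/25z(1+9/11z) = 1 + z + 54/275z²
  Hence R(z) = 1 + z + 54/275z².

Need |R(x)|<1, x<0.
x=-0.43: |R|=0.6063
R=1: x+54/275x²=0 ⇒ x=−275/54=-5.0926; min R=1−1/(4·54/275)=-0.2731>−1
Confirm numerically:
  x=-4.366: |R|=0.37707 <1
  x=-4.347: |R|=0.36357 <1
  x=-3.964: |R|=0.12152 <1
  x=-2.898: |R|=0.24886 <1
  x=-5.588: |R|=1.54360 >1
  x=-5.488: |R|=1.42611 >1
  x=-5.365: |R|=1.28698 >1
Interval (-5.0926, 0).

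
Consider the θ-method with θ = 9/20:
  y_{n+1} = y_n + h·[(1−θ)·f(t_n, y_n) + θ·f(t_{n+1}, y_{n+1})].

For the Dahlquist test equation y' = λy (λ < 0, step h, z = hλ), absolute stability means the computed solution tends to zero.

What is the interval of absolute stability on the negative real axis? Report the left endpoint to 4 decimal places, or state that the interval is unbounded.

z∈(-20.0000,0).

Test eqn y'=λy, z=hλ:
  y_{n+1} = y_n + z·[11/20·y_n + 9/20·y_{n+1}] ⇒ (1 − 9/20z)y_{n+1} = (1 + 11/20z)y_n
  R(z) = (1 + 11/20z)/(1 − 9/20z).

Find x<0 with |R(x)|<1.
x=-1.17: |R|=0.2335
R=−1: 1+11/20x = −1+9/20x ⇒ -1/10x=2 ⇒ x=2/(-1/10)=-20.0000
Confirm numerically:
  x=-18.964: |R|=0.98913 <1
  x=-17.757: |R|=0.97505 <1
  x=-13.287: |R|=0.90381 <1
  x=-8.520: |R|=0.76252 <1
  x=-20.521: |R|=1.00509 >1
  x=-20.342: |R|=1.00337 >1
  x=-20.067: |R|=1.00067 >1
Interval (-20.0000, 0).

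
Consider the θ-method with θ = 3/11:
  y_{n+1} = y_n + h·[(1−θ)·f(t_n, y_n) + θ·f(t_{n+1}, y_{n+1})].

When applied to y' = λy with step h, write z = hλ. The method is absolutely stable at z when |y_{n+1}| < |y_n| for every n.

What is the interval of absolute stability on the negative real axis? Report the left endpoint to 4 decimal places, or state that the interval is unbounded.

(-4.4000, 0).

With y'=λy (z=hλ):
  y_{n+1} = y_n + z·[8/11·y_n + 3/11·y_{n+1}] ⇒ (1 − 3/11z)y_{n+1} = (1 + 8/11z)y_n
  ⇒ R(z) = (1 + 8/11z)/(1 − 3/11z).

Need |R(x)|<1, x<0.
x=-1.58: |R|=0.1042
R=−1: 1+8/11x = −1+3/11x ⇒ -5/11x=2 ⇒ x=2/(-5/11)=-4.4000
Confirm numerically:
  x=-2.718: |R|=0.56093 <1
  x=-2.614: |R|=0.52606 <1
  x=-2.555: |R|=0.50576 <1
  x=-1.782: |R|=0.19919 <1
  x=-4.873: |R|=1.09231 >1
  x=-4.649: |R|=1.04991 >1
Stable set (-4.4000, 0).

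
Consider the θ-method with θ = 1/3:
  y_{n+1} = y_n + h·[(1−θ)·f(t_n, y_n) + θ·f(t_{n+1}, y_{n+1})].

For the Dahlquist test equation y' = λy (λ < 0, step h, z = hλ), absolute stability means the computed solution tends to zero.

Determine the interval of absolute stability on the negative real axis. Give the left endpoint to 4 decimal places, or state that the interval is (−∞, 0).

With y'=λy (z=hλ):
  y_{n+1} = y_n + z·[2/3·y_n + 1/3·y_{n+1}] ⇒ (1 − 1/3z)y_{n+1} = (1 + 2/3z)y_n
  Hence R(z) = (1 + 2/3z)/(1 − 1/3z).

Boundary: |R(x)|=1, x<0.
x=-0.32: |R|=0.7108
R=−1: 1+2/3x = −1+1/3x ⇒ -1/3x=2 ⇒ x=2/(-1/3)=-6.0000
Confirm numerically:
  x=-5.874: |R|=0.98580 <1
  x=-5.258: |R|=0.91015 <1
  x=-4.344: |R|=0.77451 <1
  x=-4.004: |R|=0.71502 <1
  x=-6.582: |R|=1.06074 >1
  x=-6.415: |R|=1.04408 >1
Stable set (-6.0000, 0).

(-6.0000, 0).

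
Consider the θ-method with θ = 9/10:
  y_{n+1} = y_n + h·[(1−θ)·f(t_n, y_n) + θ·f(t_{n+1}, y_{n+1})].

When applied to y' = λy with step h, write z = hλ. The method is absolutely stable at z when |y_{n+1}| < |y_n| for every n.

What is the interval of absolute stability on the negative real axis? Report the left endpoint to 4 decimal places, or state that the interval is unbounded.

interval (−∞, 0).

Test eqn y'=λy, z=hλ:
  y_{n+1} = y_n + z·[1/10·y_n + 9/10·y_{n+1}] ⇒ (1 − 9/10z)y_{n+1} = (1 + 1/10z)y_n
  R(z) = (1 + 1/10z)/(1 − 9/10z).

Need |R(x)|<1, x<0.
x=-1.05: |R|=0.4602
x=-2: |R|=0.2857
x=-10: |R|=0.0000
x=-100: |R|=0.0989
θ=9/10≥1/2 ⇒ |1+1/10x|<|1−9/10x| ∀x<0 ⇒ interval (−∞,0).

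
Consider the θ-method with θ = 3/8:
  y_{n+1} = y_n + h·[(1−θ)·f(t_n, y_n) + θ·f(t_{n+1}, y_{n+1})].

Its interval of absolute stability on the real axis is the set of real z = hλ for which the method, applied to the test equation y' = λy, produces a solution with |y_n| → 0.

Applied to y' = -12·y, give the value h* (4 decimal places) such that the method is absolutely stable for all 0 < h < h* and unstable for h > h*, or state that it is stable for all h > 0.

Test eqn y'=λy, z=hλ:
  y_{n+1} = y_n + z·[5/8·y_n + 3/8·y_{n+1}] ⇒ (1 − 3/8z)y_{n+1} = (1 + 5/8z)y_n
  ⇒ R(z) = (1 + 5/8z)/(1 − 3/8z).

Find x<0 with |R(x)|<1.
x=-0.7: |R|=0.4455
R=−1: 1+5/8x = −1+3/8x ⇒ -1/4x=2 ⇒ x=2/(-1/4)=-8.0000
Confirm numerically:
  x=-6.003: |R|=0.84644 <1
  x=-4.657: |R|=0.69569 <1
  x=-4.461: |R|=0.66899 <1
  x=-3.800: |R|=0.56701 <1
  x=-8.319: |R|=1.01936 >1
  x=-8.297: |R|=1.01806 >1
So |R|<1 on (-8.0000, 0).

(-8.0000,0); λ=-12 ⇒ h* = (8)/12 = 0.6667.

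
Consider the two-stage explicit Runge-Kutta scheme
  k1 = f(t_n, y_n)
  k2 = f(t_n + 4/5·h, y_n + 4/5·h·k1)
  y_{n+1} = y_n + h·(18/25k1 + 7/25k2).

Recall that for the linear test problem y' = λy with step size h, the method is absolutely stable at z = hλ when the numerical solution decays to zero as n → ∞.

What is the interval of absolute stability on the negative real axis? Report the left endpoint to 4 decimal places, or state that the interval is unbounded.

z∈(-4.4643,0).

Set f=λy, z=hλ:
  k1=λy_n ⇒ h·k1=z·y_n;  k2=λ(1+4/5z)y_n ⇒ h·k2=z(1+4/5z)y_n
  y_{n+1}/y_n = 1 + 18/25z + 7/25z(1+4/5z) = 1 + z + 28/125z²
  R(z) = 1 + z + 28/125z².

Need |R(x)|<1, x<0.
x=-0.47: |R|=0.5795
R=1: x+28/125x²=0 ⇒ x=−125/28=-4.4643; min R=1−1/(4·28/125)=-0.1161>−1
Confirm numerically:
  x=-3.199: |R|=0.09333 <1
  x=-3.089: |R|=0.04839 <1
  x=-2.892: |R|=0.01854 <1
  x=-4.831: |R|=1.39684 >1
  x=-4.681: |R|=1.22723 >1
  x=-4.614: |R|=1.15474 >1
Stable set (-4.4643, 0).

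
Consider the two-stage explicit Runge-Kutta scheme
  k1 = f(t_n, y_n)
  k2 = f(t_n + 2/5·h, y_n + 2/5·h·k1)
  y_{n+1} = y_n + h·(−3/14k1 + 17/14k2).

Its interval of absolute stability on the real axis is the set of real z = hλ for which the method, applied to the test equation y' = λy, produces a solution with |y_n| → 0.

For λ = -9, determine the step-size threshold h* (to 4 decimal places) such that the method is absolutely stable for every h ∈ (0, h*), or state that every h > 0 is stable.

On y'=λy, z=hλ:
  k1=λy_n ⇒ h·k1=z·y_n;  k2=λ(1+2/5z)y_n ⇒ h·k2=z(1+2/5z)y_n
  y_{n+1}/y_n = 1 − 3/14z + 17/14z(1+2/5z) = 1 + z + 17/35z²
  so R(z) = 1 + z + 17/35z².

Need |R(x)|<1, x<0.
x=-0.87: |R|=0.4976
R=1: x+17/35x²=0 ⇒ x=−35/17=-2.0588; min R=1−1/(4·17/35)=0.4853>−1
Confirm numerically:
  x=-1.690: |R|=0.69725 <1
  x=-1.182: |R|=0.49660 <1
  x=-1.017: |R|=0.48537 <1
  x=-2.370: |R|=1.35821 >1
  x=-2.331: |R|=1.30816 >1
Stable set (-2.0588, 0).

(-2.0588,0); λ=-9 ⇒ h* = (35/17)/9 = 0.2288.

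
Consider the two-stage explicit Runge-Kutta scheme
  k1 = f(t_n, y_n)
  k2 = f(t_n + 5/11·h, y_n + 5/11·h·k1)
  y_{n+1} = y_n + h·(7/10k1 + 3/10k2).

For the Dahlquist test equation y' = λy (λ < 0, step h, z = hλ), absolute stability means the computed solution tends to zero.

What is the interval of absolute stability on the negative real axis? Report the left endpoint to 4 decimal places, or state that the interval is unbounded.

(-7.3333, 0).

On y'=λy, z=hλ:
  k1=λy_n ⇒ h·k1=z·y_n;  k2=λ(1+5/11z)y_n ⇒ h·k2=z(1+5/11z)y_n
  y_{n+1}/y_n = 1 + 7/10z + 3/10z(1+5/11z) = 1 + z + 3/22z²
  so R(z) = 1 + z + 3/22z².

Solve |R(x)|<1 on ℝ⁻.
x=-1.78: |R|=0.3479
R=1: x+3/22x²=0 ⇒ x=−22/3=-7.3333; min R=1−1/(4·3/22)=-0.8333>−1
Confirm numerically:
  x=-5.896: |R|=0.15562 <1
  x=-5.282: |R|=0.47752 <1
  x=-4.876: |R|=0.63390 <1
  x=-3.176: |R|=0.80050 <1
  x=-7.555: |R|=1.22837 >1
  x=-7.530: |R|=1.20194 >1
  x=-7.439: |R|=1.10719 >1
Interval (-7.3333, 0).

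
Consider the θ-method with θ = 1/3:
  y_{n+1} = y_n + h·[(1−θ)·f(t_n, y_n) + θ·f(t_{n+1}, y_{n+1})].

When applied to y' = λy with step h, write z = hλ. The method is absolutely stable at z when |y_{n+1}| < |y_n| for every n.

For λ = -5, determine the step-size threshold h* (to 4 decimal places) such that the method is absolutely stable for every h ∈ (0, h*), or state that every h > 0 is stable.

Set f=λy, z=hλ:
  y_{n+1} = y_n + z·[2/3·y_n + 1/3·y_{n+1}] ⇒ (1 − 1/3z)y_{n+1} = (1 + 2/3z)y_n
  Hence R(z) = (1 + 2/3z)/(1 − 1/3z).

Need |R(x)|<1, x<0.
x=-0.87: |R|=0.3256
R=−1: 1+2/3x = −1+1/3x ⇒ -1/3x=2 ⇒ x=2/(-1/3)=-6.0000
Confirm numerically:
  x=-5.933: |R|=0.99250 <1
  x=-5.858: |R|=0.98397 <1
  x=-4.661: |R|=0.82522 <1
  x=-2.845: |R|=0.46022 <1
  x=-6.579: |R|=1.06044 >1
  x=-6.433: |R|=1.04590 >1
  x=-6.355: |R|=1.03795 >1
Stable set (-6.0000, 0).

(-6.0000,0); λ=-5 ⇒ h* = (6)/5 = 1.2000.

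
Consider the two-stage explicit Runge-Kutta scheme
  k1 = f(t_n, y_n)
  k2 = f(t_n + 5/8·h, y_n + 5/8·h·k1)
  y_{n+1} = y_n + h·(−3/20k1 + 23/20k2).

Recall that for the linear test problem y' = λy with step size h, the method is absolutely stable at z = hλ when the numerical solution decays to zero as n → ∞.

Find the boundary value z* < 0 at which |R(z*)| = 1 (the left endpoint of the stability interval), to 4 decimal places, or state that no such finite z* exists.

left endpoint -1.3913.

Test eqn y'=λy, z=hλ:
  k1=λy_n ⇒ h·k1=z·y_n;  k2=λ(1+5/8z)y_n ⇒ h·k2=z(1+5/8z)y_n
  y_{n+1}/y_n = 1 − 3/20z + 23/20z(1+5/8z) = 1 + z + 23/32z²
  Hence R(z) = 1 + z + 23/32z².

Solve |R(x)|<1 on ℝ⁻.
x=-0.88: |R|=0.6766
R=1: x+23/32x²=0 ⇒ x=−32/23=-1.3913; min R=1−1/(4·23/32)=0.6522>−1
Confirm numerically:
  x=-1.348: |R|=0.95804 <1
  x=-1.141: |R|=0.79473 <1
  x=-1.091: |R|=0.76451 <1
  x=-0.690: |R|=0.65220 <1
  x=-1.948: |R|=1.77944 >1
  x=-1.860: |R|=1.62659 >1
Stable set (-1.3913, 0).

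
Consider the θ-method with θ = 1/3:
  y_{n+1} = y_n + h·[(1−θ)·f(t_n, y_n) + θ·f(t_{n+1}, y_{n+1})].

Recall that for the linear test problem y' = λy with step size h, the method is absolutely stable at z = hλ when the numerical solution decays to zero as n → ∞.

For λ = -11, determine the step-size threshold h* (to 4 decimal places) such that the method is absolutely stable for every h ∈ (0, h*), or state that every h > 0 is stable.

(-6.0000,0); λ=-11 ⇒ h* = (6)/11 = 0.5455.

Set f=λy, z=hλ:
  y_{n+1} = y_n + z·[2/3·y_n + 1/3·y_{n+1}] ⇒ (1 − 1/3z)y_{n+1} = (1 + 2/3z)y_n
  ⇒ R(z) = (1 + 2/3z)/(1 − 1/3z).

Find x<0 with |R(x)|<1.
x=-0.35: |R|=0.6866
R=−1: 1+2/3x = −1+1/3x ⇒ -1/3x=2 ⇒ x=2/(-1/3)=-6.0000
Confirm numerically:
  x=-5.723: |R|=0.96824 <1
  x=-5.317: |R|=0.91788 <1
  x=-4.463: |R|=0.79405 <1
  x=-6.411: |R|=1.04367 >1
  x=-6.284: |R|=1.03059 >1
So |R|<1 on (-6.0000, 0).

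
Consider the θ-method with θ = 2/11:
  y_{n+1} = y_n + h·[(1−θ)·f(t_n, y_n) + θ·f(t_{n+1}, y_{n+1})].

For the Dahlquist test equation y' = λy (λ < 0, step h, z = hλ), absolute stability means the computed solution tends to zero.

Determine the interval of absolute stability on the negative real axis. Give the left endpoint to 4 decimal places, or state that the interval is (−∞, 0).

Test eqn y'=λy, z=hλ:
  y_{n+1} = y_n + z·[9/11·y_n + 2/11·y_{n+1}] ⇒ (1 − 2/11z)y_{n+1} = (1 + 9/11z)y_n
  so R(z) = (1 + 9/11z)/(1 − 2/11z).

Boundary: |R(x)|=1, x<0.
x=-0.74: |R|=0.3478
R=−1: 1+9/11x = −1+2/11x ⇒ -7/11x=2 ⇒ x=2/(-7/11)=-3.1429
Confirm numerically:
  x=-2.570: |R|=0.75155 <1
  x=-1.932: |R|=0.42976 <1
  x=-1.332: |R|=0.07231 <1
  x=-3.645: |R|=1.19218 >1
  x=-3.396: |R|=1.09960 >1
Interval (-3.1429, 0).

z∈(-3.1429,0).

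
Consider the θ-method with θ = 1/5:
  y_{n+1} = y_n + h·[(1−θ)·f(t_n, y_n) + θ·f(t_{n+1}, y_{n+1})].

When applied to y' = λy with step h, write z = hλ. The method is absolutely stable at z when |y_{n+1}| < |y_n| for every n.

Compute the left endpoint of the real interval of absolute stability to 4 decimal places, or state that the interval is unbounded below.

z* = -3.3333.

Set f=λy, z=hλ:
  y_{n+1} = y_n + z·[4/5·y_n + 1/5·y_{n+1}] ⇒ (1 − 1/5z)y_{n+1} = (1 + 4/5z)y_n
  so R(z) = (1 + 4/5z)/(1 − 1/5z).

Boundary: |R(x)|=1, x<0.
x=-1.38: |R|=0.0815
R=−1: 1+4/5x = −1+1/5x ⇒ -3/5x=2 ⇒ x=2/(-3/5)=-3.3333
Confirm numerically:
  x=-2.530: |R|=0.67995 <1
  x=-2.511: |R|=0.67155 <1
  x=-2.385: |R|=0.61476 <1
  x=-2.142: |R|=0.49958 <1
  x=-3.612: |R|=1.09707 >1
  x=-3.561: |R|=1.07978 >1
Stable set (-3.3333, 0).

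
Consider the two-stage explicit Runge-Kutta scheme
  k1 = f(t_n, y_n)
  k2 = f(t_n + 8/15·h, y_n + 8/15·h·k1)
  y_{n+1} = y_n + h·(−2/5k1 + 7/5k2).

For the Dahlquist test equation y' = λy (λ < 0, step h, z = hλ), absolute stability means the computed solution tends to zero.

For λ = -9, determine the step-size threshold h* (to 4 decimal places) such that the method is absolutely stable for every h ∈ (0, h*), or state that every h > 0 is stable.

With y'=λy (z=hλ):
  k1=λy_n ⇒ h·k1=z·y_n;  k2=λ(1+8/15z)y_n ⇒ h·k2=z(1+8/15z)y_n
  y_{n+1}/y_n = 1 − 2/5z + 7/5z(1+8/15z) = 1 + z + 56/75z²
  ⇒ R(z) = 1 + z + 56/75z².

Boundary: |R(x)|=1, x<0.
x=-1.39: |R|=1.0526
R=1: x+56/75x²=0 ⇒ x=−75/56=-1.3393; min R=1−1/(4·56/75)=0.6652>−1
Confirm numerically:
  x=-1.005: |R|=0.74915 <1
  x=-0.973: |R|=0.73389 <1
  x=-0.799: |R|=0.67767 <1
  x=-0.626: |R|=0.66660 <1
  x=-1.822: |R|=1.65670 >1
  x=-1.497: |R|=1.17629 >1
Stable set (-1.3393, 0).

(-1.3393,0); λ=-9 ⇒ h* = (75/56)/9 = 0.1488.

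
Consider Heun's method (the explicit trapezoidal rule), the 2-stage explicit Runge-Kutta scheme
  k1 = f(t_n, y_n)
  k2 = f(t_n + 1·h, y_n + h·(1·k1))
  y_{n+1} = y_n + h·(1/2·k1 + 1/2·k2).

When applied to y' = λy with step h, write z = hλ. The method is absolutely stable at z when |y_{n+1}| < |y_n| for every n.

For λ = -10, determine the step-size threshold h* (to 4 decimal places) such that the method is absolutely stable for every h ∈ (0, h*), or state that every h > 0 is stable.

Test eqn y'=λy, z=hλ:
  order 2, 2-stage ⇒ R(z)=1+z+z^2/2
  (e.g. R(-1.5)=0.62500, |R|=0.62500)

Solve |R(x)|<1 on ℝ⁻.
x=-1.5: |R|=0.6250
|R(-2.36)|=1.4248 |R(-1.01)|=0.5000 |R(-0.81)|=0.5181
Bisect:
  x_lo=-2.6286 |R|=1.8261  x_hi=-0.1328 |R|=0.8760
  mid=-1.38069 |R|=0.57246 →hi
  mid=-2.00464 |R|=1.00465 →lo
  mid=-1.69266 |R|=0.73989 →hi
  mid=-1.84865 |R|=0.86010 →hi
  mid=-1.92664 |R|=0.92933 →hi
  mid=-1.96564 |R|=0.96623 →hi
  mid=-1.98514 |R|=0.98525 →hi
  ...
  [-2.00007,-1.99991] ⇒ x*=-2.0000
Stable set (-2.0000, 0).

(-2.0000,0); λ=-10 ⇒ h* = 0.2000.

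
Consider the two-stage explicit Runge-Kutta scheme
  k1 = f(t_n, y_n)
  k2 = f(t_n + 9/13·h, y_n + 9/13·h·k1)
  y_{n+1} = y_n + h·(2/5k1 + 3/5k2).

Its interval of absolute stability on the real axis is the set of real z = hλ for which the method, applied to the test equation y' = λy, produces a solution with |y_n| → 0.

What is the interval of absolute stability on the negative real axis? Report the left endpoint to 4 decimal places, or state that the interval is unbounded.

Test eqn y'=λy, z=hλ:
  k1=λy_n ⇒ h·k1=z·y_n;  k2=λ(1+9/13z)y_n ⇒ h·k2=z(1+9/13z)y_n
  y_{n+1}/y_n = 1 + 2/5z + 3/5z(1+9/13z) = 1 + z + 27/65z²
  ⇒ R(z) = 1 + z + 27/65z².

Find x<0 with |R(x)|<1.
x=-1.56: |R|=0.4509
R=1: x+27/65x²=0 ⇒ x=−65/27=-2.4074; min R=1−1/(4·27/65)=0.3981>−1
Confirm numerically:
  x=-2.005: |R|=0.66486 <1
  x=-1.995: |R|=0.65824 <1
  x=-1.962: |R|=0.63700 <1
  x=-1.098: |R|=0.40279 <1
  x=-2.473: |R|=1.06738 >1
  x=-2.471: |R|=1.06527 >1
Interval (-2.4074, 0).

z∈(-2.4074,0).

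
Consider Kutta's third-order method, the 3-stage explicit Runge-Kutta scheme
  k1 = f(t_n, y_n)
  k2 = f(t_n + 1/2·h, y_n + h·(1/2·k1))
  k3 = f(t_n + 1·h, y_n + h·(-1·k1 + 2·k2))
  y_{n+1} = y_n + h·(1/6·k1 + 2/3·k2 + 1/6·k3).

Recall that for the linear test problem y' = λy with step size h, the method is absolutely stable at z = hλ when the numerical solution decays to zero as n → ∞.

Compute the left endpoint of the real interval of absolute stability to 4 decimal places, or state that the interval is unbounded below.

left endpoint -2.5127.

Set f=λy, z=hλ:
  order 3, 3-stage ⇒ R(z)=1+z+z^2/2+z^3/6
  (e.g. R(-0.93)=0.36839, |R|=0.36839)

Find x<0 with |R(x)|<1.
x=-0.93: |R|=0.3684
|R(-1.1)|=0.2832 |R(-0.91)|=0.3785 |R(-0.75)|=0.4609
Bisect:
  x_lo=-2.9038 |R|=1.7685  x_hi=-0.3037 |R|=0.7377
  mid=-1.60374 |R|=0.00521 →hi
  mid=-2.25376 |R|=0.62201 →hi
  mid=-2.57876 |R|=1.11189 →lo
  mid=-2.41626 |R|=0.84825 →hi
  mid=-2.49751 |R|=0.97513 →hi
  mid=-2.53814 |R|=1.04224 →lo
  mid=-2.51783 |R|=1.00837 →lo
  mid=-2.50767 |R|=0.99167 →hi
  mid=-2.51275 |R|=1.00000 →lo
  mid=-2.51021 |R|=0.99583 →hi
  ...
  [-2.51275,-2.51259] ⇒ x*=-2.5127
Stable set (-2.5127, 0).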